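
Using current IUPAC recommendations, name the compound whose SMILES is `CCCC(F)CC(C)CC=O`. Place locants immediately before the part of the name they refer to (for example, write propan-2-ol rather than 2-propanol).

5-fluoro-3-methyloctanal

The longest carbon chain that includes the –CHO group has 8 carbons, so the parent hydride is octane.
An aldehyde (terminal –CHO) is the principal characteristic group, giving the suffix -al.
The numbering direction is chosen so that the aldehyde carbon is C-1 by definition.
With this numbering: a fluoro group at C-5; a methyl group at C-3.
Prefixes are listed alphabetically: fluoro, methyl.
Putting it together: 5-fluoro-3-methyloctanal.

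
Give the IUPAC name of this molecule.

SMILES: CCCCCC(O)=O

The longest carbon chain that includes the –COOH group has 6 carbons, so the parent hydride is hexane.
The highest-priority functional group is a carboxylic acid (terminal –COOH), so the name ends in -oic acid.
Number the chain so that the carboxylic acid carbon is C-1 by definition.
Putting it together: hexanoic acid.

hexanoic acid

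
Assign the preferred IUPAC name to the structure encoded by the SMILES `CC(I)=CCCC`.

2-iodohex-2-ene

The longest carbon chain that includes the multiple bond has 6 carbons, so the parent hydride is hexane.
The chain contains a C=C double bond, so the unsaturation ending is -ene.
The numbering direction is chosen so that numbering from this end puts the double bond at C-2 rather than C-4.
That gives the double bond between C-2 and C-3; an iodo group at C-2.
Putting it together: 2-iodohex-2-ene.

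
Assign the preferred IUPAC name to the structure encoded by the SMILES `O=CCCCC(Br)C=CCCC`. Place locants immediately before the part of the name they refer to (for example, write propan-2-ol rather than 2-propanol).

5-bromodec-6-enal

Counting along the main chain through the –CHO group and the multiple bond gives 10 carbons: the parent is decane.
The principal characteristic group is an aldehyde (terminal –CHO), named with the suffix -al.
The chain contains a C=C double bond, so the unsaturation ending is -ene.
The numbering direction is chosen so that the aldehyde carbon is C-1 by definition.
With this numbering: the double bond between C-6 and C-7; a bromo group at C-5.
The name is 5-bromodec-6-enal.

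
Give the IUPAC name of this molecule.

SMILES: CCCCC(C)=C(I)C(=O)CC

Counting along the main chain through the carbonyl and the multiple bond gives 9 carbons: the parent is nonane.
The principal characteristic group is a ketone (C=O on an internal carbon), named with the suffix -one.
The chain contains a C=C double bond, so the unsaturation ending is -ene.
Choose the numbering such that numbering from this end puts the carbonyl group at C-3 rather than C-7.
That gives the carbonyl at C-3; the double bond between C-4 and C-5; an iodo group at C-4; a methyl group at C-5.
Prefixes are listed alphabetically: iodo, methyl.
Putting it together: 4-iodo-5-methylnon-4-en-3-one.

4-iodo-5-methylnon-4-en-3-one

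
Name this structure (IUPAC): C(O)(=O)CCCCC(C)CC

6-methyloctanoic acid

Counting along the main chain through the –COOH group gives 8 carbons: the parent is octane.
The principal characteristic group is a carboxylic acid (terminal –COOH), named with the suffix -oic acid.
The numbering direction is chosen so that the carboxylic acid carbon is C-1 by definition.
With this numbering: a methyl group at C-6.
Putting it together: 6-methyloctanoic acid.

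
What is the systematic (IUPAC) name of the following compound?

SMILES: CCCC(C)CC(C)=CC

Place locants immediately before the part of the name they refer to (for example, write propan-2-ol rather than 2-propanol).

3,5-dimethyloct-2-ene

Counting along the main chain through the multiple bond gives 8 carbons: the parent is octane.
A C=C double bond in the chain gives the infix -ene-.
Choose the numbering such that numbering from this end puts the double bond at C-2 rather than C-6.
That gives the double bond between C-2 and C-3; methyl groups at C-3 and C-5.
Assembling the pieces gives 3,5-dimethyloct-2-ene.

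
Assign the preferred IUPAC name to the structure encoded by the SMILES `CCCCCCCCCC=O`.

decanal

The longest carbon chain that includes the –CHO group has 10 carbons, so the parent hydride is decane.
The principal characteristic group is an aldehyde (terminal –CHO), named with the suffix -al.
The numbering direction is chosen so that the aldehyde carbon is C-1 by definition.
The name is decanal.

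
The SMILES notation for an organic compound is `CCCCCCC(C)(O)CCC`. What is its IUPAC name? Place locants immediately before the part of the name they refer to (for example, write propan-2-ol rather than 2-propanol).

Counting along the main chain through the –OH group gives 10 carbons: the parent is decane.
The highest-priority functional group is an alcohol (–OH), so the name ends in -ol.
Number the chain so that numbering from this end puts the hydroxyl group at C-4 rather than C-7.
With this numbering: the hydroxyl at C-4; a methyl group at C-4.
The name is 4-methyldecan-4-ol.

4-methyldecan-4-ol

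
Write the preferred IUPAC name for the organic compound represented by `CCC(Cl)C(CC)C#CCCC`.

Counting along the main chain through the multiple bond gives 9 carbons: the parent is nonane.
There is one C≡C triple bond, indicated by the ending -yne.
The numbering direction is chosen so that numbering from this end puts the triple bond at C-4 rather than C-5.
This places the triple bond between C-4 and C-5; a chloro group at C-7; an ethyl group at C-6.
Prefixes are listed alphabetically: chloro, ethyl.
Assembling the pieces gives 7-chloro-6-ethylnon-4-yne.

7-chloro-6-ethylnon-4-yne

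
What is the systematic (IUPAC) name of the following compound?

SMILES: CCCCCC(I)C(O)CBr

1-bromo-3-iodooctan-2-ol

The longest carbon chain that includes the –OH group has 8 carbons, so the parent hydride is octane.
The highest-priority functional group is an alcohol (–OH), so the name ends in -ol.
Number the chain so that numbering from this end puts the hydroxyl group at C-2 rather than C-7.
This places the hydroxyl at C-2; a bromo group at C-1; an iodo group at C-3.
The substituents are ordered alphabetically, ignoring any di-/tri- multipliers.
Putting it together: 1-bromo-3-iodooctan-2-ol.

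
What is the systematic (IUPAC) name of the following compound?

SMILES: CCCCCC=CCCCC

Counting along the main chain through the multiple bond gives 11 carbons: the parent is undecane.
The chain contains a C=C double bond, so the unsaturation ending is -ene.
The numbering direction is chosen so that numbering from this end puts the double bond at C-5 rather than C-6.
That gives the double bond between C-5 and C-6.
Putting it together: undec-5-ene.

undec-5-ene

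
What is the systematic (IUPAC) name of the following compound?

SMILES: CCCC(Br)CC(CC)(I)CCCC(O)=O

The longest carbon chain that includes the –COOH group has 10 carbons, so the parent hydride is decane.
The highest-priority functional group is a carboxylic acid (terminal –COOH), so the name ends in -oic acid.
Number the chain so that the carboxylic acid carbon is C-1 by definition.
That gives a bromo group at C-7; an ethyl group at C-5; an iodo group at C-5.
Prefixes are listed alphabetically: bromo, ethyl, iodo.
Putting it together: 7-bromo-5-ethyl-5-iododecanoic acid.

7-bromo-5-ethyl-5-iododecanoic acid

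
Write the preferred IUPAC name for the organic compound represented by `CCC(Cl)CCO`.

3-chloropentan-1-ol

Counting along the main chain through the –OH group gives 5 carbons: the parent is pentane.
The principal characteristic group is an alcohol (–OH), named with the suffix -ol.
Choose the numbering such that numbering from this end puts the hydroxyl group at C-1 rather than C-5.
That gives the hydroxyl at C-1; a chloro group at C-3.
Assembling the pieces gives 3-chloropentan-1-ol.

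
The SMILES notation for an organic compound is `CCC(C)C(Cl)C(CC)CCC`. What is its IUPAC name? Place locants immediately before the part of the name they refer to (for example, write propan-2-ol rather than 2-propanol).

The parent chain contains 8 carbons (octane).
Choose the numbering such that the substituent locant set {3,4,5} is lower than {4,5,6} at the first point of difference.
With this numbering: a chloro group at C-4; an ethyl group at C-5; a methyl group at C-3.
Prefixes are listed alphabetically: chloro, ethyl, methyl.
The name is 4-chloro-5-ethyl-3-methyloctane.

4-chloro-5-ethyl-3-methyloctane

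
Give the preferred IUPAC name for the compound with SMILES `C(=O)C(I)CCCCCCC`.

2-iodononanal

The longest carbon chain that includes the –CHO group has 9 carbons, so the parent hydride is nonane.
The principal characteristic group is an aldehyde (terminal –CHO), named with the suffix -al.
Number the chain so that the aldehyde carbon is C-1 by definition.
With this numbering: an iodo group at C-2.
Putting it together: 2-iodononanal.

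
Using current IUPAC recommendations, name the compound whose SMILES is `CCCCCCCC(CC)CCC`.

The longest carbon chain is 11 atoms: the parent is undecane.
The numbering direction is chosen so that the substituent locant set {4} is lower than {8} at the first point of difference.
This places an ethyl group at C-4.
Assembling the pieces gives 4-ethylundecane.

4-ethylundecane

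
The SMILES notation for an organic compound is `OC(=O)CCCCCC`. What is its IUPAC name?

Counting along the main chain through the –COOH group gives 7 carbons: the parent is heptane.
The highest-priority functional group is a carboxylic acid (terminal –COOH), so the name ends in -oic acid.
Choose the numbering such that the carboxylic acid carbon is C-1 by definition.
Assembling the pieces gives heptanoic acid.

heptanoic acid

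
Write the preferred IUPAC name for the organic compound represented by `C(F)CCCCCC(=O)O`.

7-fluoroheptanoic acid

The longest chain bearing the –COOH group is 7 carbons long (heptane).
The principal characteristic group is a carboxylic acid (terminal –COOH), named with the suffix -oic acid.
The numbering direction is chosen so that the carboxylic acid carbon is C-1 by definition.
This places a fluoro group at C-7.
Putting it together: 7-fluoroheptanoic acid.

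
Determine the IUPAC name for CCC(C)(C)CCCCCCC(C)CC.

The parent chain contains 12 carbons (dodecane).
Number the chain so that the substituent locant set {3,3,10} is lower than {3,10,10} at the first point of difference.
That gives methyl groups at C-3 (×2) and C-10.
Assembling the pieces gives 3,3,10-trimethyldodecane.

3,3,10-trimethyldodecane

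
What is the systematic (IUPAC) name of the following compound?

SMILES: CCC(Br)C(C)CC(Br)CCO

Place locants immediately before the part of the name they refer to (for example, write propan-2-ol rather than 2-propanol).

3,6-dibromo-5-methyloctan-1-ol

The longest chain bearing the –OH group is 8 carbons long (octane).
The principal characteristic group is an alcohol (–OH), named with the suffix -ol.
The numbering direction is chosen so that numbering from this end puts the hydroxyl group at C-1 rather than C-8.
With this numbering: the hydroxyl at C-1; bromo groups at C-3 and C-6; a methyl group at C-5.
Substituent prefixes are cited in alphabetical order (multiplying prefixes like di-/tri- are ignored for ordering).
Assembling the pieces gives 3,6-dibromo-5-methyloctan-1-ol.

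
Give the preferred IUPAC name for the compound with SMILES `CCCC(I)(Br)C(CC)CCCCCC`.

The longest carbon chain is 11 atoms: the parent is undecane.
Choose the numbering such that the substituent locant set {4,4,5} is lower than {7,8,8} at the first point of difference.
With this numbering: a bromo group at C-4; an ethyl group at C-5; an iodo group at C-4.
Substituent prefixes are cited in alphabetical order (multiplying prefixes like di-/tri- are ignored for ordering).
The name is 4-bromo-5-ethyl-4-iodoundecane.

4-bromo-5-ethyl-4-iodoundecane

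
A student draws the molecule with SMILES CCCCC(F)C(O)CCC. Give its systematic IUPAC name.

The longest carbon chain that includes the –OH group has 9 carbons, so the parent hydride is nonane.
An alcohol (–OH) is the principal characteristic group, giving the suffix -ol.
Number the chain so that numbering from this end puts the hydroxyl group at C-4 rather than C-6.
With this numbering: the hydroxyl at C-4; a fluoro group at C-5.
Assembling the pieces gives 5-fluorononan-4-ol.

5-fluorononan-4-ol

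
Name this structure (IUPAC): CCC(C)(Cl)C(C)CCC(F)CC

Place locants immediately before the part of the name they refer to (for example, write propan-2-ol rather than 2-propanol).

The longest carbon chain is 9 atoms: the parent is nonane.
Choose the numbering such that the substituent locant set {3,3,4,7} is lower than {3,6,7,7} at the first point of difference.
With this numbering: a chloro group at C-3; a fluoro group at C-7; methyl groups at C-3 and C-4.
Prefixes are listed alphabetically: chloro, fluoro, methyl.
Putting it together: 3-chloro-7-fluoro-3,4-dimethylnonane.

3-chloro-7-fluoro-3,4-dimethylnonane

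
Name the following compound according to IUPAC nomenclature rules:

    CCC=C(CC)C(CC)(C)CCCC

4,5-diethyl-5-methylnon-3-ene

Counting along the main chain through the multiple bond gives 9 carbons: the parent is nonane.
A C=C double bond in the chain gives the infix -ene-.
Choose the numbering such that numbering from this end puts the double bond at C-3 rather than C-6.
That gives the double bond between C-3 and C-4; ethyl groups at C-4 and C-5; a methyl group at C-5.
Substituent prefixes are cited in alphabetical order (multiplying prefixes like di-/tri- are ignored for ordering).
Putting it together: 4,5-diethyl-5-methylnon-3-ene.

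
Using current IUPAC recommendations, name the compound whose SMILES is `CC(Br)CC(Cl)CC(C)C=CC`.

8-bromo-6-chloro-4-methylnon-2-ene

The longest chain bearing the multiple bond is 9 carbons long (nonane).
There is one C=C double bond, indicated by the ending -ene.
Number the chain so that numbering from this end puts the double bond at C-2 rather than C-7.
With this numbering: the double bond between C-2 and C-3; a bromo group at C-8; a chloro group at C-6; a methyl group at C-4.
The substituents are ordered alphabetically, ignoring any di-/tri- multipliers.
Putting it together: 8-bromo-6-chloro-4-methylnon-2-ene.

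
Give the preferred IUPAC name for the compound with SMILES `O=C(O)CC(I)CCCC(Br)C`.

7-bromo-3-iodooctanoic acid

The longest chain bearing the –COOH group is 8 carbons long (octane).
The principal characteristic group is a carboxylic acid (terminal –COOH), named with the suffix -oic acid.
Choose the numbering such that the carboxylic acid carbon is C-1 by definition.
This places a bromo group at C-7; an iodo group at C-3.
Prefixes are listed alphabetically: bromo, iodo.
Putting it together: 7-bromo-3-iodooctanoic acid.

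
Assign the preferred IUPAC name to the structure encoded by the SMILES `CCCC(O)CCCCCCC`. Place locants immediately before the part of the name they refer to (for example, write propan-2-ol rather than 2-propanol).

undecan-4-ol

The longest carbon chain that includes the –OH group has 11 carbons, so the parent hydride is undecane.
The highest-priority functional group is an alcohol (–OH), so the name ends in -ol.
The numbering direction is chosen so that numbering from this end puts the hydroxyl group at C-4 rather than C-8.
With this numbering: the hydroxyl at C-4.
The name is undecan-4-ol.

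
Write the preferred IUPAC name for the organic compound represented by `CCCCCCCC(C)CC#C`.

Counting along the main chain through the multiple bond gives 11 carbons: the parent is undecane.
There is one C≡C triple bond, indicated by the ending -yne.
The numbering direction is chosen so that numbering from this end puts the triple bond at C-1 rather than C-10.
With this numbering: the triple bond between C-1 and C-2; a methyl group at C-4.
Putting it together: 4-methylundec-1-yne.

4-methylundec-1-yne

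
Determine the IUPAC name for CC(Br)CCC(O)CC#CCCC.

2-bromoundec-7-yn-5-ol

Counting along the main chain through the –OH group and the multiple bond gives 11 carbons: the parent is undecane.
An alcohol (–OH) is the principal characteristic group, giving the suffix -ol.
The chain contains a C≡C triple bond, so the unsaturation ending is -yne.
The numbering direction is chosen so that numbering from this end puts the hydroxyl group at C-5 rather than C-7.
With this numbering: the hydroxyl at C-5; the triple bond between C-7 and C-8; a bromo group at C-2.
Putting it together: 2-bromoundec-7-yn-5-ol.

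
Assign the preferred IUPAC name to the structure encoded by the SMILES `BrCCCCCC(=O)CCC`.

9-bromononan-4-one

The longest carbon chain that includes the carbonyl has 9 carbons, so the parent hydride is nonane.
The principal characteristic group is a ketone (C=O on an internal carbon), named with the suffix -one.
The numbering direction is chosen so that numbering from this end puts the carbonyl group at C-4 rather than C-6.
This places the carbonyl at C-4; a bromo group at C-9.
The name is 9-bromononan-4-one.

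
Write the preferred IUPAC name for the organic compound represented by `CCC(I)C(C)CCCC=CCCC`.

The longest carbon chain that includes the multiple bond has 12 carbons, so the parent hydride is dodecane.
The chain contains a C=C double bond, so the unsaturation ending is -ene.
The numbering direction is chosen so that numbering from this end puts the double bond at C-4 rather than C-8.
That gives the double bond between C-4 and C-5; an iodo group at C-10; a methyl group at C-9.
The substituents are ordered alphabetically, ignoring any di-/tri- multipliers.
The name is 10-iodo-9-methyldodec-4-ene.

10-iodo-9-methyldodec-4-ene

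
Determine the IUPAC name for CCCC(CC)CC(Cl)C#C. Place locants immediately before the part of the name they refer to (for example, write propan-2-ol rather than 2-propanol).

The longest carbon chain that includes the multiple bond has 8 carbons, so the parent hydride is octane.
The chain contains a C≡C triple bond, so the unsaturation ending is -yne.
Number the chain so that numbering from this end puts the triple bond at C-1 rather than C-7.
That gives the triple bond between C-1 and C-2; a chloro group at C-3; an ethyl group at C-5.
Prefixes are listed alphabetically: chloro, ethyl.
Putting it together: 3-chloro-5-ethyloct-1-yne.

3-chloro-5-ethyloct-1-yne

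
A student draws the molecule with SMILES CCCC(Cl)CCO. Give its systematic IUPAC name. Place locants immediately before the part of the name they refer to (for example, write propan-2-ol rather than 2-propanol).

The longest chain bearing the –OH group is 6 carbons long (hexane).
The highest-priority functional group is an alcohol (–OH), so the name ends in -ol.
The numbering direction is chosen so that numbering from this end puts the hydroxyl group at C-1 rather than C-6.
This places the hydroxyl at C-1; a chloro group at C-3.
Assembling the pieces gives 3-chlorohexan-1-ol.

3-chlorohexan-1-ol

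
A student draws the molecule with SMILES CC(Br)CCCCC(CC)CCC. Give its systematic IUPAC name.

2-bromo-7-ethyldecane

The longest continuous carbon chain has 10 atoms, so the parent hydride is decane.
The numbering direction is chosen so that the substituent locant set {2,7} is lower than {4,9} at the first point of difference.
With this numbering: a bromo group at C-2; an ethyl group at C-7.
The substituents are ordered alphabetically, ignoring any di-/tri- multipliers.
Assembling the pieces gives 2-bromo-7-ethyldecane.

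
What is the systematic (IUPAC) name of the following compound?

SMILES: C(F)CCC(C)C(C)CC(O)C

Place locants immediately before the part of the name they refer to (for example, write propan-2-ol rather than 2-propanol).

8-fluoro-4,5-dimethyloctan-2-ol

The longest carbon chain that includes the –OH group has 8 carbons, so the parent hydride is octane.
The highest-priority functional group is an alcohol (–OH), so the name ends in -ol.
The numbering direction is chosen so that numbering from this end puts the hydroxyl group at C-2 rather than C-7.
With this numbering: the hydroxyl at C-2; a fluoro group at C-8; methyl groups at C-4 and C-5.
Prefixes are listed alphabetically: fluoro, methyl.
Putting it together: 8-fluoro-4,5-dimethyloctan-2-ol.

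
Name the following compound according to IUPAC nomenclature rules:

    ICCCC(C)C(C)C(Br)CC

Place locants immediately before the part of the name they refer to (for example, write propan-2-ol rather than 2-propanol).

6-bromo-1-iodo-4,5-dimethyloctane

The parent chain contains 8 carbons (octane).
The numbering direction is chosen so that the substituent locant set {1,4,5,6} is lower than {3,4,5,8} at the first point of difference.
That gives a bromo group at C-6; an iodo group at C-1; methyl groups at C-4 and C-5.
Prefixes are listed alphabetically: bromo, iodo, methyl.
Assembling the pieces gives 6-bromo-1-iodo-4,5-dimethyloctane.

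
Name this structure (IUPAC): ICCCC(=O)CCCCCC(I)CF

11-fluoro-1,10-diiodoundecan-4-one

The longest chain bearing the carbonyl is 11 carbons long (undecane).
A ketone (C=O on an internal carbon) is the principal characteristic group, giving the suffix -one.
Choose the numbering such that numbering from this end puts the carbonyl group at C-4 rather than C-8.
That gives the carbonyl at C-4; a fluoro group at C-11; iodo groups at C-1 and C-10.
The substituents are ordered alphabetically, ignoring any di-/tri- multipliers.
Assembling the pieces gives 11-fluoro-1,10-diiodoundecan-4-one.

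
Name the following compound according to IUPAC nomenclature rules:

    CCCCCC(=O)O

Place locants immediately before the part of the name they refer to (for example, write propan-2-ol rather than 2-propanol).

hexanoic acid

Counting along the main chain through the –COOH group gives 6 carbons: the parent is hexane.
A carboxylic acid (terminal –COOH) is the principal characteristic group, giving the suffix -oic acid.
The numbering direction is chosen so that the carboxylic acid carbon is C-1 by definition.
Putting it together: hexanoic acid.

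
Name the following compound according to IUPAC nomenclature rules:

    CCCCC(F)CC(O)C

4-fluorooctan-2-ol

The longest carbon chain that includes the –OH group has 8 carbons, so the parent hydride is octane.
The principal characteristic group is an alcohol (–OH), named with the suffix -ol.
Number the chain so that numbering from this end puts the hydroxyl group at C-2 rather than C-7.
This places the hydroxyl at C-2; a fluoro group at C-4.
Assembling the pieces gives 4-fluorooctan-2-ol.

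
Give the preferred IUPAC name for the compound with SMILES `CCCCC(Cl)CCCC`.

5-chlorononane

The longest carbon chain is 9 atoms: the parent is nonane.
Both numbering directions give the same locant set; either may be used.
That gives a chloro group at C-5.
Assembling the pieces gives 5-chlorononane.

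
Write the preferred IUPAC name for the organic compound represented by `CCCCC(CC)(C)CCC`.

4-ethyl-4-methyloctane

The longest continuous carbon chain has 8 atoms, so the parent hydride is octane.
Choose the numbering such that the substituent locant set {4,4} is lower than {5,5} at the first point of difference.
This places an ethyl group at C-4; a methyl group at C-4.
Substituent prefixes are cited in alphabetical order (multiplying prefixes like di-/tri- are ignored for ordering).
Putting it together: 4-ethyl-4-methyloctane.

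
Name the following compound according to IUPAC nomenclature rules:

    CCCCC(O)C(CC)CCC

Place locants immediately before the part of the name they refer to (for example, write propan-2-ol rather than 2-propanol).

The longest chain bearing the –OH group is 9 carbons long (nonane).
An alcohol (–OH) is the principal characteristic group, giving the suffix -ol.
Number the chain so that the substituent locant set {4} is lower than {6} at the first point of difference.
With this numbering: the hydroxyl at C-5; an ethyl group at C-4.
Putting it together: 4-ethylnonan-5-ol.

4-ethylnonan-5-ol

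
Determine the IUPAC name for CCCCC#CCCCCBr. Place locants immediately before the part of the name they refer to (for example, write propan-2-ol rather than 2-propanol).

The longest carbon chain that includes the multiple bond has 10 carbons, so the parent hydride is decane.
There is one C≡C triple bond, indicated by the ending -yne.
The numbering direction is chosen so that the substituent locant set {1} is lower than {10} at the first point of difference.
That gives the triple bond between C-5 and C-6; a bromo group at C-1.
Putting it together: 1-bromodec-5-yne.

1-bromodec-5-yne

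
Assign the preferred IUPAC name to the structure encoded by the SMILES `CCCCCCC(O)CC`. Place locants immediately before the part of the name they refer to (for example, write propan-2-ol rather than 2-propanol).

The longest chain bearing the –OH group is 9 carbons long (nonane).
The principal characteristic group is an alcohol (–OH), named with the suffix -ol.
Choose the numbering such that numbering from this end puts the hydroxyl group at C-3 rather than C-7.
That gives the hydroxyl at C-3.
The name is nonan-3-ol.

nonan-3-ol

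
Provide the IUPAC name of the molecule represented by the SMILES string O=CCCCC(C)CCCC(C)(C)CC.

The longest carbon chain that includes the –CHO group has 11 carbons, so the parent hydride is undecane.
An aldehyde (terminal –CHO) is the principal characteristic group, giving the suffix -al.
The numbering direction is chosen so that the aldehyde carbon is C-1 by definition.
This places methyl groups at C-5 and C-9 (×2).
The name is 5,9,9-trimethylundecanal.

5,9,9-trimethylundecanal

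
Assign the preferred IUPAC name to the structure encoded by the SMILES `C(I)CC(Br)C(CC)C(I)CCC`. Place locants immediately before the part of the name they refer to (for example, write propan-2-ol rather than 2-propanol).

The parent chain contains 8 carbons (octane).
Number the chain so that the substituent locant set {1,3,4,5} is lower than {4,5,6,8} at the first point of difference.
That gives a bromo group at C-3; an ethyl group at C-4; iodo groups at C-1 and C-5.
Prefixes are listed alphabetically: bromo, ethyl, iodo.
Putting it together: 3-bromo-4-ethyl-1,5-diiodooctane.

3-bromo-4-ethyl-1,5-diiodooctane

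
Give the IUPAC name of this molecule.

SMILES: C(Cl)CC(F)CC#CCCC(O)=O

9-chloro-7-fluoronon-4-ynoic acid

Counting along the main chain through the –COOH group and the multiple bond gives 9 carbons: the parent is nonane.
A carboxylic acid (terminal –COOH) is the principal characteristic group, giving the suffix -oic acid.
There is one C≡C triple bond, indicated by the ending -yne.
The numbering direction is chosen so that the carboxylic acid carbon is C-1 by definition.
With this numbering: the triple bond between C-4 and C-5; a chloro group at C-9; a fluoro group at C-7.
Prefixes are listed alphabetically: chloro, fluoro.
Putting it together: 9-chloro-7-fluoronon-4-ynoic acid.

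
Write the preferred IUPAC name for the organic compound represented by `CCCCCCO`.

Counting along the main chain through the –OH group gives 6 carbons: the parent is hexane.
An alcohol (–OH) is the principal characteristic group, giving the suffix -ol.
The numbering direction is chosen so that numbering from this end puts the hydroxyl group at C-1 rather than C-6.
This places the hydroxyl at C-1.
Putting it together: hexan-1-ol.

hexan-1-ol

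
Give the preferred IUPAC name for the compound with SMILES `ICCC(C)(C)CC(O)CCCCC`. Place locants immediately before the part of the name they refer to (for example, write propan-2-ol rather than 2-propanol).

1-iodo-3,3-dimethyldecan-5-ol

The longest chain bearing the –OH group is 10 carbons long (decane).
An alcohol (–OH) is the principal characteristic group, giving the suffix -ol.
Choose the numbering such that numbering from this end puts the hydroxyl group at C-5 rather than C-6.
With this numbering: the hydroxyl at C-5; an iodo group at C-1; two methyl groups at C-3.
Prefixes are listed alphabetically: iodo, methyl.
Putting it together: 1-iodo-3,3-dimethyldecan-5-ol.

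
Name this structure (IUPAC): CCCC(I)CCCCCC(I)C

2,8-diiodoundecane

The longest continuous carbon chain has 11 atoms, so the parent hydride is undecane.
Number the chain so that the substituent locant set {2,8} is lower than {4,10} at the first point of difference.
This places iodo groups at C-2 and C-8.
The name is 2,8-diiodoundecane.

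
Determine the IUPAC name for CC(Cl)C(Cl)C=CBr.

Counting along the main chain through the multiple bond gives 5 carbons: the parent is pentane.
There is one C=C double bond, indicated by the ending -ene.
Number the chain so that numbering from this end puts the double bond at C-1 rather than C-4.
This places the double bond between C-1 and C-2; a bromo group at C-1; chloro groups at C-3 and C-4.
The substituents are ordered alphabetically, ignoring any di-/tri- multipliers.
Assembling the pieces gives 1-bromo-3,4-dichloropent-1-ene.

1-bromo-3,4-dichloropent-1-ene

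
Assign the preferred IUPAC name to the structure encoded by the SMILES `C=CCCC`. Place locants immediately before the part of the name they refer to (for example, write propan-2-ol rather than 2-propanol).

Counting along the main chain through the multiple bond gives 5 carbons: the parent is pentane.
A C=C double bond in the chain gives the infix -ene-.
Choose the numbering such that numbering from this end puts the double bond at C-1 rather than C-4.
With this numbering: the double bond between C-1 and C-2.
Assembling the pieces gives pent-1-ene.

pent-1-ene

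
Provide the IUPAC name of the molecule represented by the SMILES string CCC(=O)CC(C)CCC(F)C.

8-fluoro-5-methylnonan-3-one

Counting along the main chain through the carbonyl gives 9 carbons: the parent is nonane.
A ketone (C=O on an internal carbon) is the principal characteristic group, giving the suffix -one.
Choose the numbering such that numbering from this end puts the carbonyl group at C-3 rather than C-7.
With this numbering: the carbonyl at C-3; a fluoro group at C-8; a methyl group at C-5.
Prefixes are listed alphabetically: fluoro, methyl.
The name is 8-fluoro-5-methylnonan-3-one.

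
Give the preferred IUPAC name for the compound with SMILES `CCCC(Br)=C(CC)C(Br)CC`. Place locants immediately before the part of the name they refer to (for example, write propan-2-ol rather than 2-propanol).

Counting along the main chain through the multiple bond gives 8 carbons: the parent is octane.
The chain contains a C=C double bond, so the unsaturation ending is -ene.
Number the chain so that the substituent locant set {3,4,5} is lower than {4,5,6} at the first point of difference.
That gives the double bond between C-4 and C-5; bromo groups at C-3 and C-5; an ethyl group at C-4.
The substituents are ordered alphabetically, ignoring any di-/tri- multipliers.
The name is 3,5-dibromo-4-ethyloct-4-ene.

3,5-dibromo-4-ethyloct-4-ene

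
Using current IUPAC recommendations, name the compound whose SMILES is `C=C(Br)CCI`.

2-bromo-4-iodobut-1-ene

The longest chain bearing the multiple bond is 4 carbons long (butane).
There is one C=C double bond, indicated by the ending -ene.
Choose the numbering such that numbering from this end puts the double bond at C-1 rather than C-3.
With this numbering: the double bond between C-1 and C-2; a bromo group at C-2; an iodo group at C-4.
Prefixes are listed alphabetically: bromo, iodo.
Putting it together: 2-bromo-4-iodobut-1-ene.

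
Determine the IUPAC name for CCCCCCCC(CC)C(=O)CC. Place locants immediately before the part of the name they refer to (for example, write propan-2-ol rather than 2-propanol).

The longest chain bearing the carbonyl is 11 carbons long (undecane).
The highest-priority functional group is a ketone (C=O on an internal carbon), so the name ends in -one.
Number the chain so that numbering from this end puts the carbonyl group at C-3 rather than C-9.
That gives the carbonyl at C-3; an ethyl group at C-4.
Assembling the pieces gives 4-ethylundecan-3-one.

4-ethylundecan-3-one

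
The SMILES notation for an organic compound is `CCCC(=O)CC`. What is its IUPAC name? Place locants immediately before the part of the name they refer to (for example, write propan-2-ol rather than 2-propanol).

hexan-3-one

The longest chain bearing the carbonyl is 6 carbons long (hexane).
The principal characteristic group is a ketone (C=O on an internal carbon), named with the suffix -one.
Number the chain so that numbering from this end puts the carbonyl group at C-3 rather than C-4.
That gives the carbonyl at C-3.
Putting it together: hexan-3-one.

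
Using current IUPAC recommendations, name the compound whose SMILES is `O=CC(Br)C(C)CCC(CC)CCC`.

The longest carbon chain that includes the –CHO group has 9 carbons, so the parent hydride is nonane.
The principal characteristic group is an aldehyde (terminal –CHO), named with the suffix -al.
Choose the numbering such that the aldehyde carbon is C-1 by definition.
That gives a bromo group at C-2; an ethyl group at C-6; a methyl group at C-3.
Substituent prefixes are cited in alphabetical order (multiplying prefixes like di-/tri- are ignored for ordering).
The name is 2-bromo-6-ethyl-3-methylnonanal.

2-bromo-6-ethyl-3-methylnonanal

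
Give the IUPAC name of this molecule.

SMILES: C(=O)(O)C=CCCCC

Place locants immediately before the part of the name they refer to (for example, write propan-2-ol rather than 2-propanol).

The longest carbon chain that includes the –COOH group and the multiple bond has 7 carbons, so the parent hydride is heptane.
The highest-priority functional group is a carboxylic acid (terminal –COOH), so the name ends in -oic acid.
The chain contains a C=C double bond, so the unsaturation ending is -ene.
Choose the numbering such that the carboxylic acid carbon is C-1 by definition.
This places the double bond between C-2 and C-3.
Putting it together: hept-2-enoic acid.

hept-2-enoic acid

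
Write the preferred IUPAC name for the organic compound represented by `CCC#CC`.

pent-2-yne

The longest chain bearing the multiple bond is 5 carbons long (pentane).
The chain contains a C≡C triple bond, so the unsaturation ending is -yne.
Number the chain so that numbering from this end puts the triple bond at C-2 rather than C-3.
That gives the triple bond between C-2 and C-3.
The name is pent-2-yne.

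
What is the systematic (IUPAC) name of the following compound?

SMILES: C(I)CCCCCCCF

1-fluoro-8-iodooctane

The longest continuous carbon chain has 8 atoms, so the parent hydride is octane.
Choose the numbering such that the locant sets are identical either way, so the alphabetically earlier fluoro substituent takes the lower locant (1 rather than 8).
That gives a fluoro group at C-1; an iodo group at C-8.
Prefixes are listed alphabetically: fluoro, iodo.
Putting it together: 1-fluoro-8-iodooctane.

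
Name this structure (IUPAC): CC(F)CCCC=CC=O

Counting along the main chain through the –CHO group and the multiple bond gives 8 carbons: the parent is octane.
The highest-priority functional group is an aldehyde (terminal –CHO), so the name ends in -al.
The chain contains a C=C double bond, so the unsaturation ending is -ene.
Choose the numbering such that the aldehyde carbon is C-1 by definition.
That gives the double bond between C-2 and C-3; a fluoro group at C-7.
The name is 7-fluorooct-2-enal.

7-fluorooct-2-enal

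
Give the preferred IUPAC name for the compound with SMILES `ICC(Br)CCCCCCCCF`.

2-bromo-10-fluoro-1-iododecane

The parent chain contains 10 carbons (decane).
Choose the numbering such that the substituent locant set {1,2,10} is lower than {1,9,10} at the first point of difference.
This places a bromo group at C-2; a fluoro group at C-10; an iodo group at C-1.
The substituents are ordered alphabetically, ignoring any di-/tri- multipliers.
Assembling the pieces gives 2-bromo-10-fluoro-1-iododecane.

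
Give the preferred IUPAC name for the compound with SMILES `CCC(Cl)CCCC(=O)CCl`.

Counting along the main chain through the carbonyl gives 8 carbons: the parent is octane.
The principal characteristic group is a ketone (C=O on an internal carbon), named with the suffix -one.
The numbering direction is chosen so that numbering from this end puts the carbonyl group at C-2 rather than C-7.
That gives the carbonyl at C-2; chloro groups at C-1 and C-6.
The name is 1,6-dichlorooctan-2-one.

1,6-dichlorooctan-2-one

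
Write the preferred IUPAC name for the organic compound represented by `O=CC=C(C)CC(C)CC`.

The longest chain bearing the –CHO group and the multiple bond is 7 carbons long (heptane).
The highest-priority functional group is an aldehyde (terminal –CHO), so the name ends in -al.
A C=C double bond in the chain gives the infix -ene-.
Number the chain so that the aldehyde carbon is C-1 by definition.
That gives the double bond between C-2 and C-3; methyl groups at C-3 and C-5.
Putting it together: 3,5-dimethylhept-2-enal.

3,5-dimethylhept-2-enal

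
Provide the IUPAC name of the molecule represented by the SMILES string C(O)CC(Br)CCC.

The longest carbon chain that includes the –OH group has 6 carbons, so the parent hydride is hexane.
The principal characteristic group is an alcohol (–OH), named with the suffix -ol.
Choose the numbering such that numbering from this end puts the hydroxyl group at C-1 rather than C-6.
This places the hydroxyl at C-1; a bromo group at C-3.
The name is 3-bromohexan-1-ol.

3-bromohexan-1-ol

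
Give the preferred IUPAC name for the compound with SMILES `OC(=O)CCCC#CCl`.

6-chlorohex-5-ynoic acid

The longest carbon chain that includes the –COOH group and the multiple bond has 6 carbons, so the parent hydride is hexane.
The highest-priority functional group is a carboxylic acid (terminal –COOH), so the name ends in -oic acid.
There is one C≡C triple bond, indicated by the ending -yne.
The numbering direction is chosen so that the carboxylic acid carbon is C-1 by definition.
This places the triple bond between C-5 and C-6; a chloro group at C-6.
Putting it together: 6-chlorohex-5-ynoic acid.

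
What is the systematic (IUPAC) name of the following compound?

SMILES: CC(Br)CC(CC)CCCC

The longest carbon chain is 8 atoms: the parent is octane.
Choose the numbering such that the substituent locant set {2,4} is lower than {5,7} at the first point of difference.
That gives a bromo group at C-2; an ethyl group at C-4.
Prefixes are listed alphabetically: bromo, ethyl.
Putting it together: 2-bromo-4-ethyloctane.

2-bromo-4-ethyloctane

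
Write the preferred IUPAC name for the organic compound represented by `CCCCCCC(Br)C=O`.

2-bromooctanal

The longest carbon chain that includes the –CHO group has 8 carbons, so the parent hydride is octane.
The highest-priority functional group is an aldehyde (terminal –CHO), so the name ends in -al.
Number the chain so that the aldehyde carbon is C-1 by definition.
This places a bromo group at C-2.
The name is 2-bromooctanal.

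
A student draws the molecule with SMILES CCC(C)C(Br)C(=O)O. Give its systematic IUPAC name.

The longest carbon chain that includes the –COOH group has 5 carbons, so the parent hydride is pentane.
The principal characteristic group is a carboxylic acid (terminal –COOH), named with the suffix -oic acid.
Number the chain so that the carboxylic acid carbon is C-1 by definition.
With this numbering: a bromo group at C-2; a methyl group at C-3.
Prefixes are listed alphabetically: bromo, methyl.
Putting it together: 2-bromo-3-methylpentanoic acid.

2-bromo-3-methylpentanoic acid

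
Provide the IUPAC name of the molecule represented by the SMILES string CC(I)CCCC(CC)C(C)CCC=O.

5-ethyl-9-iodo-4-methyldecanal

Counting along the main chain through the –CHO group gives 10 carbons: the parent is decane.
An aldehyde (terminal –CHO) is the principal characteristic group, giving the suffix -al.
The numbering direction is chosen so that the aldehyde carbon is C-1 by definition.
With this numbering: an ethyl group at C-5; an iodo group at C-9; a methyl group at C-4.
The substituents are ordered alphabetically, ignoring any di-/tri- multipliers.
Assembling the pieces gives 5-ethyl-9-iodo-4-methyldecanal.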